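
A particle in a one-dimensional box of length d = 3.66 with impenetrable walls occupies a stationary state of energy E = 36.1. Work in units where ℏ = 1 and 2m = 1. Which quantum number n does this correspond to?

n = 7

For an infinite well E_n = n²π²ℏ²/(2md²), so n = (d/πℏ)√(2mE).
n = (3.66/π) × √(2 × 0.5 × 36.1) = 7.000 → n = 7.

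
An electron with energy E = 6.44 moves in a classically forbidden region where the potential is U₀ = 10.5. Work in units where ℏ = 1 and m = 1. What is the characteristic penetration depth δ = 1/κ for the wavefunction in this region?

Since E < U₀ the TISE in this region is ψ'' = κ²ψ with κ = √(2m(U₀ − E))/ℏ.
κ = √(2 × 1 × 4.06) = 2.850. The penetration depth is δ = 1/κ = 0.351.

δ = 0.351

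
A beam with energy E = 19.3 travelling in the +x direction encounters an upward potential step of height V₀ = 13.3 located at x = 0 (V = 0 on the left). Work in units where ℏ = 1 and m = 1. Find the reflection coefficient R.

R = 0.0807

The wavenumbers are k₁ = √(2mE)/ℏ = 6.213 on the left and k₂ = √(2m(E − V₀))/ℏ = 3.464 on the right.
Matching ψ and ψ′ at x = 0 gives r = (k₁ − k₂)/(k₁ + k₂), so R = r² = 0.08069 and T = 1 − R = 0.9193.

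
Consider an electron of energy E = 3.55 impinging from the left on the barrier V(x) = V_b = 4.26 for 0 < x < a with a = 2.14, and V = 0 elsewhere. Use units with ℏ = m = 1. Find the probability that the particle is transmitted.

E < V_b: inside the barrier ψ ∝ e^{±κx} with κ = √(2m(V_b − E))/ℏ = 1.192.
κa = 2.550, sinh(κa) = 6.365.
Matching ψ, ψ′ at both faces gives T = [1 + V_b² sinh²(κa) / (4E(V_b − E))]⁻¹ = 1/73.93 = 0.0135.

T = 0.0135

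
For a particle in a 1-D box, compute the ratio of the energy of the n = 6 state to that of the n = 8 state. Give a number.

0.5625

Since E_n ∝ n², the ratio is (6/8)² = 0.5625.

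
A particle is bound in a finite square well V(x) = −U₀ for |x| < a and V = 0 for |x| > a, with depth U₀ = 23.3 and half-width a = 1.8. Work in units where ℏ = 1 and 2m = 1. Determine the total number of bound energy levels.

The dimensionless depth is z₀ = a√(2mU₀)/ℏ = 1.8 × √(23.30) = 8.689.
A new bound state (alternating even/odd) appears each time z₀ passes a multiple of π/2, so N = ⌊2z₀/π⌋ + 1 = ⌊5.531⌋ + 1 = 6.

N = 6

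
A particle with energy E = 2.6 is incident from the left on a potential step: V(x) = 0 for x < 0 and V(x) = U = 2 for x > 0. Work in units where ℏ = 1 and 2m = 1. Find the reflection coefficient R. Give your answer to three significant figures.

R = 0.123

The wavenumbers are k₁ = √(2mE)/ℏ = 1.612 on the left and k₂ = √(2m(E − U))/ℏ = 0.7746 on the right.
Matching ψ and ψ′ at x = 0 gives r = (k₁ − k₂)/(k₁ + k₂), so R = r² = 0.1232 and T = 1 − R = 0.8768.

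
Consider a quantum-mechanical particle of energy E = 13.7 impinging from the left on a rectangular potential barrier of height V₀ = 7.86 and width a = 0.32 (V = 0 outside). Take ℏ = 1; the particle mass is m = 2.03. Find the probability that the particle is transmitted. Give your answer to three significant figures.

E > V₀: inside the barrier k₂ = √(2m(E − V₀))/ℏ = 4.869, k₂a = 1.558.
Matching at both interfaces gives T⁻¹ = 1 + V₀² sin²(k₂a) / [4E(E − V₀)] = 1.193, hence T = 0.838.

T = 0.838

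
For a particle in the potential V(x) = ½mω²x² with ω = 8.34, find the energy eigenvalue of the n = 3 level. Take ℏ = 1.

The oscillator eigenvalues are E_n = ℏω(n + ½), so E_3 = 8.34 × 3.5 = 29.19.

E = 29.2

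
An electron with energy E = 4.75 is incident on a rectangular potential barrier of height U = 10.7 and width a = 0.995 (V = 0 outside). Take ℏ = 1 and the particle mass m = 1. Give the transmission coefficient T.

E < U: inside the barrier ψ ∝ e^{±κx} with κ = √(2m(U − E))/ℏ = 3.450.
κa = 3.432, sinh(κa) = 15.46.
Matching ψ, ψ′ at both faces gives T = [1 + U² sinh²(κa) / (4E(U − E))]⁻¹ = 1/243.0 = 0.00411.

T = 0.00411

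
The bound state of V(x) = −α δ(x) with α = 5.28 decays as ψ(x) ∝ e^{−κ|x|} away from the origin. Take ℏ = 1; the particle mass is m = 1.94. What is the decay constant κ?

κ = 10.2

Integrate −(ℏ²/2m)ψ'' − αδ(x)ψ = Eψ from −ε to +ε: the ψ'' term gives ψ'(0⁺) − ψ'(0⁻) and the δ term gives −(2mα/ℏ²)ψ(0).
With ψ ∝ e^{−κ|x|} this yields −2κ = −2mα/ℏ², so κ = mα/ℏ² = 10.24.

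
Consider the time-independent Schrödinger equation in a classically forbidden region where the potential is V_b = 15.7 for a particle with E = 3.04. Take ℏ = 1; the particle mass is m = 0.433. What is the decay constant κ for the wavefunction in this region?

κ = 3.31

Since E < V_b the TISE in this region is ψ'' = κ²ψ with κ = √(2m(V_b − E))/ℏ.
κ = √(2 × 0.433 × 12.66) = 3.311.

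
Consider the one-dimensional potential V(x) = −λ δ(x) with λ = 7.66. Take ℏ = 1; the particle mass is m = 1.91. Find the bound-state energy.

For x ≠ 0 the bound state is ψ ∝ e^{−κ|x|}; integrating the TISE across the delta gives the cusp condition 2κ = 2mλ/ℏ², so κ = 14.63.
Then E = −ℏ²κ²/(2m) = −mλ²/(2ℏ²) = -56.04.

E = -56.0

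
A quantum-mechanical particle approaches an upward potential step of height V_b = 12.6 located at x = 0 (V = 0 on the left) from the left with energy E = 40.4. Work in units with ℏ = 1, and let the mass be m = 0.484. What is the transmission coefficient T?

On each side the TISE gives plane waves with k = √(2m(E − V))/ℏ: k₁ = √(2·0.484·40.4) = 6.254, k₂ = √(2·0.484·27.8) = 5.188.
Matching ψ and ψ′ at x = 0 gives r = (k₁ − k₂)/(k₁ + k₂), so R = r² = 0.008682 and T = 1 − R = 0.9913.

T = 0.991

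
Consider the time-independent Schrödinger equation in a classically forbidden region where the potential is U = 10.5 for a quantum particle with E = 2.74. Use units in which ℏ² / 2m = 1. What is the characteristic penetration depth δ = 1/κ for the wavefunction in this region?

δ = 0.359

Since E < U the TISE in this region is ψ'' = κ²ψ with κ = √(2m(U − E))/ℏ.
κ = √(2 × 0.5 × 7.76) = 2.786. The penetration depth is δ = 1/κ = 0.359.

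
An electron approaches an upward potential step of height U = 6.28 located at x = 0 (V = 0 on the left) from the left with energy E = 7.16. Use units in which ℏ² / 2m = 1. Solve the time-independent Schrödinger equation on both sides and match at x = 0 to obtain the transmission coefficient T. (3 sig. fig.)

The wavenumbers are k₁ = √(2mE)/ℏ = 2.676 on the left and k₂ = √(2m(E − U))/ℏ = 0.9381 on the right.
Continuity of ψ and ψ′ at the step yields the reflection amplitude r = (k₁ − k₂)/(k₁ + k₂) = 0.4808; thus R = |r|² = 0.2312, T = 0.7688.

T = 0.769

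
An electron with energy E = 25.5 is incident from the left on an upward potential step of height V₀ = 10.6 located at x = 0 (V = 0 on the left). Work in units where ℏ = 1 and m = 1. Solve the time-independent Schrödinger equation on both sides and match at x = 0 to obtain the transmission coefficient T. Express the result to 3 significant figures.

The wavenumbers are k₁ = √(2mE)/ℏ = 7.141 on the left and k₂ = √(2m(E − V₀))/ℏ = 5.459 on the right.
Continuity of ψ and ψ′ at the step yields the reflection amplitude r = (k₁ − k₂)/(k₁ + k₂) = 0.1335; thus R = |r|² = 0.01783, T = 0.9822.

T = 0.982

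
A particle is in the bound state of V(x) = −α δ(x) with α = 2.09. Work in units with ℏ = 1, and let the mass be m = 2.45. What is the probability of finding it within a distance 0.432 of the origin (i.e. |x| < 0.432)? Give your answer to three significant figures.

The normalised bound state is ψ = √κ e^{−κ|x|} with κ = mα/ℏ² = 5.121.
P(|x| < d) = ∫_{−d}^{d} κ e^{−2κ|x|} dx = 1 − e^{−2κd} = 1 − e^{−4.424} = 0.9880.

P = 0.988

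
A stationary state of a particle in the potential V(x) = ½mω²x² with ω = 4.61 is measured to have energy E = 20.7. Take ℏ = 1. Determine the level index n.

Invert E_n = (n + ½)ℏω: n = E/ℏω − ½ = 3.990, so n = 4.

n = 4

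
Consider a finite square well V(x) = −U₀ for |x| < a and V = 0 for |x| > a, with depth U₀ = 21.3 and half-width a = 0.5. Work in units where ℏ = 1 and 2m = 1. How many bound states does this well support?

Define the well-strength parameter z₀ = (a/ℏ)√(2mU₀) = 0.5 × √(2·0.5·21.3) = 2.308.
The even/odd transcendental equations gain one root per π/2 in z₀, giving N = 1 + ⌊2z₀/π⌋ = 1 + ⌊1.469⌋ = 2.

N = 2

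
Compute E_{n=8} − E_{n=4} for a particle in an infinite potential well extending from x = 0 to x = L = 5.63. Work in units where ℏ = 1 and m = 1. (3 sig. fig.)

ΔE = 7.47

E_n = n²π²ℏ²/(2mL²), so ΔE = (8² − 4²) π²ℏ²/(2mL²).
ΔE = 48 × π² / (2 × 1 × 5.63²) = 7.473.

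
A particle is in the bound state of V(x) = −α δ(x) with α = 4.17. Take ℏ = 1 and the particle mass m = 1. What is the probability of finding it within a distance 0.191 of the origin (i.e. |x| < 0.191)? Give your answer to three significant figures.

P = 0.797

The normalised bound state is ψ = √κ e^{−κ|x|} with κ = mα/ℏ² = 4.170.
P(|x| < d) = ∫_{−d}^{d} κ e^{−2κ|x|} dx = 1 − e^{−2κd} = 1 − e^{−1.593} = 0.7967.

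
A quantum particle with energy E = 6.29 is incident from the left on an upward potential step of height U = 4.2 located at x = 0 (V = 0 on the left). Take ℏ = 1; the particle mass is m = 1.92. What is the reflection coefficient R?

R = 0.0722

On each side the TISE gives plane waves with k = √(2m(E − V))/ℏ: k₁ = √(2·1.92·6.29) = 4.915, k₂ = √(2·1.92·2.09) = 2.833.
Continuity of ψ and ψ′ at the step yields the reflection amplitude r = (k₁ − k₂)/(k₁ + k₂) = 0.2687; thus R = |r|² = 0.07219, T = 0.9278.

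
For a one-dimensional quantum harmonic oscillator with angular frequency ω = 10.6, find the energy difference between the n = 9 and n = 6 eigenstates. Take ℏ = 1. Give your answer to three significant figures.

ΔE = 31.8

E_n = ℏω(n + ½), so ΔE = (9 − 6) ℏω = 3 × 10.6 = 31.80.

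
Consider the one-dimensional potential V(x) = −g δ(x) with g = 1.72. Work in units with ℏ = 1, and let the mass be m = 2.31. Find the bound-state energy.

E = -3.42

For x ≠ 0 the bound state is ψ ∝ e^{−κ|x|}; integrating the TISE across the delta gives the cusp condition 2κ = 2mg/ℏ², so κ = 3.973.
Then E = −ℏ²κ²/(2m) = −mg²/(2ℏ²) = -3.417.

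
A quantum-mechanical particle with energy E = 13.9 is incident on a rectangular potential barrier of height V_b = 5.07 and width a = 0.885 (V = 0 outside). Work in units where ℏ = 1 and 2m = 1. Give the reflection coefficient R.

R = 0.0124

Above the barrier the interior wavenumber is k₂ = √(2m(E − V_b))/ℏ = 2.972, giving phase k₂a = 2.630.
T = [1 + V_b² sin²(k₂a) / (4E(E − V_b))]⁻¹ = 1/1.013 = 0.988.
R = 1 − T = 0.0124.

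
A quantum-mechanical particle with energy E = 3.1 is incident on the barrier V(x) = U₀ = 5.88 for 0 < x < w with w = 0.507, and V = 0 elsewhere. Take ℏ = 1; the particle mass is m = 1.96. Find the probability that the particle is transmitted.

E < U₀: inside the barrier ψ ∝ e^{±κx} with κ = √(2m(U₀ − E))/ℏ = 3.301.
κw = 1.674, sinh(κw) = 2.572.
The exact tunnelling result is T⁻¹ = 1 + U₀² sinh²(κw) / [4E(U₀ − E)] = 7.635, so T = 0.131.

T = 0.131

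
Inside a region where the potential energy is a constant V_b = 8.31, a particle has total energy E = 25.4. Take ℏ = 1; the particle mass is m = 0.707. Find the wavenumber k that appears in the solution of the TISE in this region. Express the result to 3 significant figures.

k = 4.92

With E > V_b the solution is oscillatory, ψ ∝ e^{±ikx} with k = √(2m(E − V_b))/ℏ.
k = √(2 × 0.707 × 17.09) = 4.916.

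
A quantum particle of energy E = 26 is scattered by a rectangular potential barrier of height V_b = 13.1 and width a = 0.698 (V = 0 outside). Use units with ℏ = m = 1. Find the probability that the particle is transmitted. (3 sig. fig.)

T = 0.981

Above the barrier the interior wavenumber is k₂ = √(2m(E − V_b))/ℏ = 5.079, giving phase k₂a = 3.545.
T = [1 + V_b² sin²(k₂a) / (4E(E − V_b))]⁻¹ = 1/1.020 = 0.981.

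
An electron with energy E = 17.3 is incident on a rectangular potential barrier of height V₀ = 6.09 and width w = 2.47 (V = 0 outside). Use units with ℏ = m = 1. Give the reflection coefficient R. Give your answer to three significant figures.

R = 0.0272

Above the barrier the interior wavenumber is k₂ = √(2m(E − V₀))/ℏ = 4.735, giving phase k₂w = 11.70.
T = [1 + V₀² sin²(k₂w) / (4E(E − V₀))]⁻¹ = 1/1.028 = 0.973.
R = 1 − T = 0.0272.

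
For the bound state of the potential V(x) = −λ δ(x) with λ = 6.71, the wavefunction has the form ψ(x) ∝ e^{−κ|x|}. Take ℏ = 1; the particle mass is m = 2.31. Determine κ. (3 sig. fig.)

κ = 15.5

Integrating the TISE across x = 0 gives the cusp condition ψ'(0⁺) − ψ'(0⁻) = −(2mλ/ℏ²)ψ(0).
With ψ ∝ e^{−κ|x|} this yields −2κ = −2mλ/ℏ², so κ = mλ/ℏ² = 15.50.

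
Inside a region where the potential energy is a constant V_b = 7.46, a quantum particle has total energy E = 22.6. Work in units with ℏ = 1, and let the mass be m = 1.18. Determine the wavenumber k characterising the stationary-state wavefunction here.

k = 5.98

With E > V_b the solution is oscillatory, ψ ∝ e^{±ikx} with k = √(2m(E − V_b))/ℏ.
k = √(2 × 1.18 × 15.14) = 5.977.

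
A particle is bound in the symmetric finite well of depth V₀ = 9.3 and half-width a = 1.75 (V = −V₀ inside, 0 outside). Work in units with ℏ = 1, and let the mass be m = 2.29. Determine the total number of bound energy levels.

The dimensionless depth is z₀ = a√(2mV₀)/ℏ = 1.75 × √(42.59) = 11.42.
The even/odd transcendental equations gain one root per π/2 in z₀, giving N = 1 + ⌊2z₀/π⌋ = 1 + ⌊7.271⌋ = 8.

N = 8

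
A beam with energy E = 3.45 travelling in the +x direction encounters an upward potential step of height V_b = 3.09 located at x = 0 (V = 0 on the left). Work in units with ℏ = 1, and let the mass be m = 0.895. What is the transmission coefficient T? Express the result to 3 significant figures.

The wavenumbers are k₁ = √(2mE)/ℏ = 2.485 on the left and k₂ = √(2m(E − V_b))/ℏ = 0.8027 on the right.
Continuity of ψ and ψ′ at the step yields the reflection amplitude r = (k₁ − k₂)/(k₁ + k₂) = 0.5117; thus R = |r|² = 0.2618, T = 0.7382.

T = 0.738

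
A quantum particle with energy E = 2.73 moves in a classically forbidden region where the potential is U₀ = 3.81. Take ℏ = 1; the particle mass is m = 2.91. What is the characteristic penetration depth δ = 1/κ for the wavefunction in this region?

δ = 0.399

Since E < U₀ the TISE in this region is ψ'' = κ²ψ with κ = √(2m(U₀ − E))/ℏ.
κ = √(2 × 2.91 × 1.08) = 2.507. The penetration depth is δ = 1/κ = 0.399.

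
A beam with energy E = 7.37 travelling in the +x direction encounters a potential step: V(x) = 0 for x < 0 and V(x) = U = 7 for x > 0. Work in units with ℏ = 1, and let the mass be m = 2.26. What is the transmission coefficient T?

On each side the TISE gives plane waves with k = √(2m(E − V))/ℏ: k₁ = √(2·2.26·7.37) = 5.772, k₂ = √(2·2.26·0.37) = 1.293.
Matching ψ and ψ′ at x = 0 gives r = (k₁ − k₂)/(k₁ + k₂), so R = r² = 0.4018 and T = 1 − R = 0.5982.

T = 0.598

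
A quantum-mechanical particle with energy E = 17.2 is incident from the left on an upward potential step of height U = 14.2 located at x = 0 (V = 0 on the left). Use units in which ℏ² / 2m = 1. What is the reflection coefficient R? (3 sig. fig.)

The wavenumbers are k₁ = √(2mE)/ℏ = 4.147 on the left and k₂ = √(2m(E − U))/ℏ = 1.732 on the right.
Continuity of ψ and ψ′ at the step yields the reflection amplitude r = (k₁ − k₂)/(k₁ + k₂) = 0.4108; thus R = |r|² = 0.1688, T = 0.8312.

R = 0.169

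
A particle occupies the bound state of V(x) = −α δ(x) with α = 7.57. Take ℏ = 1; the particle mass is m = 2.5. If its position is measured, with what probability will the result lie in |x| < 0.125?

The normalised bound state is ψ = √κ e^{−κ|x|} with κ = mα/ℏ² = 18.93.
P(|x| < d) = ∫_{−d}^{d} κ e^{−2κ|x|} dx = 1 − e^{−2κd} = 1 − e^{−4.731} = 0.9912.

P = 0.991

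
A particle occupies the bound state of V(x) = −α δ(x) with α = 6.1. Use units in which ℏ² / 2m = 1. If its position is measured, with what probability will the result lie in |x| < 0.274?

P = 0.812

The normalised bound state is ψ = √κ e^{−κ|x|} with κ = mα/ℏ² = 3.050.
P(|x| < d) = ∫_{−d}^{d} κ e^{−2κ|x|} dx = 1 − e^{−2κd} = 1 − e^{−1.671} = 0.8120.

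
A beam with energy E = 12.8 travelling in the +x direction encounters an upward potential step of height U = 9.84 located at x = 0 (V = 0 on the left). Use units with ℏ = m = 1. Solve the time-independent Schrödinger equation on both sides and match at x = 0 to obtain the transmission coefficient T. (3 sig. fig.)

The wavenumbers are k₁ = √(2mE)/ℏ = 5.060 on the left and k₂ = √(2m(E − U))/ℏ = 2.433 on the right.
Continuity of ψ and ψ′ at the step yields the reflection amplitude r = (k₁ − k₂)/(k₁ + k₂) = 0.3505; thus R = |r|² = 0.1229, T = 0.8771.

T = 0.877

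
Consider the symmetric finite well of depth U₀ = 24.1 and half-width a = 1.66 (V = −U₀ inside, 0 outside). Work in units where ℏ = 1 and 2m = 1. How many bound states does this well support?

N = 6

Define the well-strength parameter z₀ = (a/ℏ)√(2mU₀) = 1.66 × √(2·0.5·24.1) = 8.149.
The even/odd transcendental equations gain one root per π/2 in z₀, giving N = 1 + ⌊2z₀/π⌋ = 1 + ⌊5.188⌋ = 6.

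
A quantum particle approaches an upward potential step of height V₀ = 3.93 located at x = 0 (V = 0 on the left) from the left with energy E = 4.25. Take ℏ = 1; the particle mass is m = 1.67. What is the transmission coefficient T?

On each side the TISE gives plane waves with k = √(2m(E − V))/ℏ: k₁ = √(2·1.67·4.25) = 3.768, k₂ = √(2·1.67·0.32) = 1.034.
Matching ψ and ψ′ at x = 0 gives r = (k₁ − k₂)/(k₁ + k₂), so R = r² = 0.3242 and T = 1 − R = 0.6758.

T = 0.676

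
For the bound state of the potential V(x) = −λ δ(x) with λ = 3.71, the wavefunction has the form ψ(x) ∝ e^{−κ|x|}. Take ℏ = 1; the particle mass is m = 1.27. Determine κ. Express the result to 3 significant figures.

κ = 4.71

Integrate −(ℏ²/2m)ψ'' − λδ(x)ψ = Eψ from −ε to +ε: the ψ'' term gives ψ'(0⁺) − ψ'(0⁻) and the δ term gives −(2mλ/ℏ²)ψ(0).
With ψ ∝ e^{−κ|x|} this yields −2κ = −2mλ/ℏ², so κ = mλ/ℏ² = 4.712.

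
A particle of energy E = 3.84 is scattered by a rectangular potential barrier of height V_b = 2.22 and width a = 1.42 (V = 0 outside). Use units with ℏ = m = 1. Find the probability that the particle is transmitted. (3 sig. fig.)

T = 0.943

Above the barrier the interior wavenumber is k₂ = √(2m(E − V_b))/ℏ = 1.800, giving phase k₂a = 2.556.
T = [1 + V_b² sin²(k₂a) / (4E(E − V_b))]⁻¹ = 1/1.061 = 0.943.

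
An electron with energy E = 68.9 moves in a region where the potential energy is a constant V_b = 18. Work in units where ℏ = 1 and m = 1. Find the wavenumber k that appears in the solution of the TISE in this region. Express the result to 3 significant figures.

k = 10.1

With E > V_b the solution is oscillatory, ψ ∝ e^{±ikx} with k = √(2m(E − V_b))/ℏ.
k = √(2 × 1 × 50.9) = 10.09.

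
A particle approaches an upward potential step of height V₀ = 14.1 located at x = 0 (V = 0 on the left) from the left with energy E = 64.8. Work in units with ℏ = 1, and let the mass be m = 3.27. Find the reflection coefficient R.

R = 0.00375

On each side the TISE gives plane waves with k = √(2m(E − V))/ℏ: k₁ = √(2·3.27·64.8) = 20.59, k₂ = √(2·3.27·50.7) = 18.21.
Continuity of ψ and ψ′ at the step yields the reflection amplitude r = (k₁ − k₂)/(k₁ + k₂) = 0.06127; thus R = |r|² = 0.003754, T = 0.9962.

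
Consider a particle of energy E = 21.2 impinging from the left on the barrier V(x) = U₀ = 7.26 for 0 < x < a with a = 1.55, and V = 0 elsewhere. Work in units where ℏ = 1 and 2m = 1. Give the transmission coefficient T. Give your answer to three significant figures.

T = 0.990

E > U₀: inside the barrier k₂ = √(2m(E − U₀))/ℏ = 3.734, k₂a = 5.787.
Matching at both interfaces gives T⁻¹ = 1 + U₀² sin²(k₂a) / [4E(E − U₀)] = 1.010, hence T = 0.990.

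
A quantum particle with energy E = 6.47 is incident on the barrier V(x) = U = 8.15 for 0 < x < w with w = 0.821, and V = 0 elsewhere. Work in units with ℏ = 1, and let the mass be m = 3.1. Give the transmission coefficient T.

E < U: inside the barrier ψ ∝ e^{±κx} with κ = √(2m(U − E))/ℏ = 3.227.
κw = 2.650, sinh(κw) = 7.039.
Matching ψ, ψ′ at both faces gives T = [1 + U² sinh²(κw) / (4E(U − E))]⁻¹ = 1/76.70 = 0.0130.

T = 0.0130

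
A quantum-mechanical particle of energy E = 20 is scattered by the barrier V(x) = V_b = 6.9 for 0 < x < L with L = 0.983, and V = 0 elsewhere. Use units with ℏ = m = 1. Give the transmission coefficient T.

E > V_b: inside the barrier k₂ = √(2m(E − V_b))/ℏ = 5.119, k₂L = 5.032.
Matching at both interfaces gives T⁻¹ = 1 + V_b² sin²(k₂L) / [4E(E − V_b)] = 1.041, hence T = 0.961.

T = 0.961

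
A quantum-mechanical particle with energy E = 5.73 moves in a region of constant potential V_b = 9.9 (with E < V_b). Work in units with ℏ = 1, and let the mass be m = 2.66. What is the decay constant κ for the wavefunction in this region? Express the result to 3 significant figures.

Since E < V_b the TISE in this region is ψ'' = κ²ψ with κ = √(2m(V_b − E))/ℏ.
κ = √(2 × 2.66 × 4.17) = 4.710.

κ = 4.71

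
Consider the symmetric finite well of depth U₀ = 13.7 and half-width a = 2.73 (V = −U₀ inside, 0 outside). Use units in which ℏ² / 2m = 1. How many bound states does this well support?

The dimensionless depth is z₀ = a√(2mU₀)/ℏ = 2.73 × √(13.70) = 10.10.
A new bound state (alternating even/odd) appears each time z₀ passes a multiple of π/2, so N = ⌊2z₀/π⌋ + 1 = ⌊6.433⌋ + 1 = 7.

N = 7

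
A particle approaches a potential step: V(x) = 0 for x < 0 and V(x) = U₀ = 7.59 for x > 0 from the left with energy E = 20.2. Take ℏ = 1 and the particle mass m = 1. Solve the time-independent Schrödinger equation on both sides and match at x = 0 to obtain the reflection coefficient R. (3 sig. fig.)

On each side the TISE gives plane waves with k = √(2m(E − V))/ℏ: k₁ = √(2·1·20.2) = 6.356, k₂ = √(2·1·12.61) = 5.022.
Continuity of ψ and ψ′ at the step yields the reflection amplitude r = (k₁ − k₂)/(k₁ + k₂) = 0.1173; thus R = |r|² = 0.01375, T = 0.9863.

R = 0.0137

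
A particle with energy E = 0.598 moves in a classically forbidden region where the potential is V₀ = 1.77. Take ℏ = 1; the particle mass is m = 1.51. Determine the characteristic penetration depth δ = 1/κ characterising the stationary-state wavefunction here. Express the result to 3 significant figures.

Since E < V₀ the TISE in this region is ψ'' = κ²ψ with κ = √(2m(V₀ − E))/ℏ.
κ = √(2 × 1.51 × 1.172) = 1.881. The penetration depth is δ = 1/κ = 0.532.

δ = 0.532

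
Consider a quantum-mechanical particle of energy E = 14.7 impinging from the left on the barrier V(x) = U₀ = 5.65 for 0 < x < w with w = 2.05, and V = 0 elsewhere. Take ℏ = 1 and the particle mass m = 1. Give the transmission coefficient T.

T = 0.976

E > U₀: inside the barrier k₂ = √(2m(E − U₀))/ℏ = 4.254, k₂w = 8.722.
Matching at both interfaces gives T⁻¹ = 1 + U₀² sin²(k₂w) / [4E(E − U₀)] = 1.025, hence T = 0.976.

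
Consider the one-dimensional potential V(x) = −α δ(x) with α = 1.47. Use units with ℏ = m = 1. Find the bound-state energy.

E = -1.08

The bound state is ψ(x) = √κ e^{−κ|x|}. The derivative jump ψ'(0⁺) − ψ'(0⁻) = −(2mα/ℏ²)ψ(0) fixes κ = mα/ℏ² = 1.470.
Then E = −ℏ²κ²/(2m) = −mα²/(2ℏ²) = -1.080.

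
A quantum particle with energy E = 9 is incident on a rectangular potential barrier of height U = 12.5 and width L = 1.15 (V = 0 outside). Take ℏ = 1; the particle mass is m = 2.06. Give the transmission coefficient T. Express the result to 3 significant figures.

Since E < U the interior solution is evanescent with decay constant κ = √(2m(U − E))/ℏ = 3.797.
κL = 4.367, sinh(κL) = 39.40.
Matching ψ, ψ′ at both faces gives T = [1 + U² sinh²(κL) / (4E(U − E))]⁻¹ = 1/1926 = 0.000519.

T = 0.000519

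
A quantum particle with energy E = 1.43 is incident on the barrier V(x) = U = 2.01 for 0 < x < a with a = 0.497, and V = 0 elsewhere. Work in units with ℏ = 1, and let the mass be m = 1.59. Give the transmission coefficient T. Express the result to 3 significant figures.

E < U: inside the barrier ψ ∝ e^{±κx} with κ = √(2m(U − E))/ℏ = 1.358.
κa = 0.6750, sinh(κa) = 0.7274.
The exact tunnelling result is T⁻¹ = 1 + U² sinh²(κa) / [4E(U − E)] = 1.644, so T = 0.608.

T = 0.608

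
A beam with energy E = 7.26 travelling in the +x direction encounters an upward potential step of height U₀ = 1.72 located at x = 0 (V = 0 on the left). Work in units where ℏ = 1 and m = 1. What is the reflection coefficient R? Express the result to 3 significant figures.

R = 0.00456

The wavenumbers are k₁ = √(2mE)/ℏ = 3.811 on the left and k₂ = √(2m(E − U₀))/ℏ = 3.329 on the right.
Continuity of ψ and ψ′ at the step yields the reflection amplitude r = (k₁ − k₂)/(k₁ + k₂) = 0.06749; thus R = |r|² = 0.004555, T = 0.9954.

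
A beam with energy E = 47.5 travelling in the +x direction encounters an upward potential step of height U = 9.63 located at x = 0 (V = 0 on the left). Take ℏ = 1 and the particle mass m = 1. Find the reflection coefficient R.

R = 0.00320

The wavenumbers are k₁ = √(2mE)/ℏ = 9.747 on the left and k₂ = √(2m(E − U))/ℏ = 8.703 on the right.
Matching ψ and ψ′ at x = 0 gives r = (k₁ − k₂)/(k₁ + k₂), so R = r² = 0.003202 and T = 1 − R = 0.9968.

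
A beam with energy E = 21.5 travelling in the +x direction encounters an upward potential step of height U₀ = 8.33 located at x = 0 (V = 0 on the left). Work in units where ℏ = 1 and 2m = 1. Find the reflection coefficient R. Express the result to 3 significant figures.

R = 0.0149

On each side the TISE gives plane waves with k = √(2m(E − V))/ℏ: k₁ = √(2·½·21.5) = 4.637, k₂ = √(2·½·13.17) = 3.629.
Matching ψ and ψ′ at x = 0 gives r = (k₁ − k₂)/(k₁ + k₂), so R = r² = 0.01486 and T = 1 − R = 0.9851.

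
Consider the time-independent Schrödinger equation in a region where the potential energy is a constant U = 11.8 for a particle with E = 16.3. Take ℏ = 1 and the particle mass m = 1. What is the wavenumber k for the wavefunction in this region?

With E > U the solution is oscillatory, ψ ∝ e^{±ikx} with k = √(2m(E − U))/ℏ.
k = √(2 × 1 × 4.5) = 3.000.

k = 3.00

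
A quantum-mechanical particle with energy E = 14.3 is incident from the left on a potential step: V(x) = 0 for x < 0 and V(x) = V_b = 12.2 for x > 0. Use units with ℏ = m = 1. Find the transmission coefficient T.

T = 0.801

The wavenumbers are k₁ = √(2mE)/ℏ = 5.348 on the left and k₂ = √(2m(E − V_b))/ℏ = 2.049 on the right.
Matching ψ and ψ′ at x = 0 gives r = (k₁ − k₂)/(k₁ + k₂), so R = r² = 0.1988 and T = 1 − R = 0.8012.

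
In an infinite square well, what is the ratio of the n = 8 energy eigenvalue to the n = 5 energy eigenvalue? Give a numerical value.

E_n = n²π²ℏ²/(2mL²) so the ratio is n₂²/n₁² = 64/25 = 2.56.

2.56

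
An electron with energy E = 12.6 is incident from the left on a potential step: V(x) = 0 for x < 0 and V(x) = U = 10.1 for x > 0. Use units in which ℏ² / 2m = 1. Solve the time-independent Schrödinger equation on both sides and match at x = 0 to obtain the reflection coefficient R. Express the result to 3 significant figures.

On each side the TISE gives plane waves with k = √(2m(E − V))/ℏ: k₁ = √(2·½·12.6) = 3.550, k₂ = √(2·½·2.5) = 1.581.
Continuity of ψ and ψ′ at the step yields the reflection amplitude r = (k₁ − k₂)/(k₁ + k₂) = 0.3837; thus R = |r|² = 0.1472, T = 0.8528.

R = 0.147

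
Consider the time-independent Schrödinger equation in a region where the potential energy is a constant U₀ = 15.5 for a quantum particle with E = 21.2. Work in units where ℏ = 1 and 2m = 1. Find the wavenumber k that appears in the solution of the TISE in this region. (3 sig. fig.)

k = 2.39

With E > U₀ the solution is oscillatory, ψ ∝ e^{±ikx} with k = √(2m(E − U₀))/ℏ.
k = √(2 × 0.5 × 5.7) = 2.387.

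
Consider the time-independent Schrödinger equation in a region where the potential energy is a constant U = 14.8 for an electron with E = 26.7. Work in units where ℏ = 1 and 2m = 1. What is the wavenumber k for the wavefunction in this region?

k = 3.45

With E > U the solution is oscillatory, ψ ∝ e^{±ikx} with k = √(2m(E − U))/ℏ.
k = √(2 × 0.5 × 11.9) = 3.450.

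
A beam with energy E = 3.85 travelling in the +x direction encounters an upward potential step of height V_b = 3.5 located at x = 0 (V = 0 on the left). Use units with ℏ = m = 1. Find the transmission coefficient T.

T = 0.712

On each side the TISE gives plane waves with k = √(2m(E − V))/ℏ: k₁ = √(2·1·3.85) = 2.775, k₂ = √(2·1·0.35) = 0.8367.
Matching ψ and ψ′ at x = 0 gives r = (k₁ − k₂)/(k₁ + k₂), so R = r² = 0.2880 and T = 1 − R = 0.7120.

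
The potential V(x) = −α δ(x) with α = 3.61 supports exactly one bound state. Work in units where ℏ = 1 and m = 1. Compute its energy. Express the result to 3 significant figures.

E = -6.52

The bound state is ψ(x) = √κ e^{−κ|x|}. The derivative jump ψ'(0⁺) − ψ'(0⁻) = −(2mα/ℏ²)ψ(0) fixes κ = mα/ℏ² = 3.610.
Then E = −ℏ²κ²/(2m) = −mα²/(2ℏ²) = -6.516.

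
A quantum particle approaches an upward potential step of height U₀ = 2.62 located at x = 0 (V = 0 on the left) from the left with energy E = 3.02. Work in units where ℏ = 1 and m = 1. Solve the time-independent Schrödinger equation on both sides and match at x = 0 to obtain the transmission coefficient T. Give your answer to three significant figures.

T = 0.783

On each side the TISE gives plane waves with k = √(2m(E − V))/ℏ: k₁ = √(2·1·3.02) = 2.458, k₂ = √(2·1·0.4) = 0.8944.
Continuity of ψ and ψ′ at the step yields the reflection amplitude r = (k₁ − k₂)/(k₁ + k₂) = 0.4663; thus R = |r|² = 0.2175, T = 0.7825.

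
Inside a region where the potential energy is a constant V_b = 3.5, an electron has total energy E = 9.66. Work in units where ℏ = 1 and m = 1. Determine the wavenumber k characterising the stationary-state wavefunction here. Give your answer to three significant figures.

k = 3.51

With E > V_b the solution is oscillatory, ψ ∝ e^{±ikx} with k = √(2m(E − V_b))/ℏ.
k = √(2 × 1 × 6.16) = 3.510.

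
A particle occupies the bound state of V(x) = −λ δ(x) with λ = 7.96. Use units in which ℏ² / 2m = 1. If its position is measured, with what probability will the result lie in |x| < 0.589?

P = 0.991

The normalised bound state is ψ = √κ e^{−κ|x|} with κ = mλ/ℏ² = 3.980.
P(|x| < d) = ∫_{−d}^{d} κ e^{−2κ|x|} dx = 1 − e^{−2κd} = 1 − e^{−4.688} = 0.9908.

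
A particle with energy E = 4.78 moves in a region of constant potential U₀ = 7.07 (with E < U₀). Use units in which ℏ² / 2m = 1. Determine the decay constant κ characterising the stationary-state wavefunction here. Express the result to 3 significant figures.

Since E < U₀ the TISE in this region is ψ'' = κ²ψ with κ = √(2m(U₀ − E))/ℏ.
κ = √(2 × 0.5 × 2.29) = 1.513.

κ = 1.51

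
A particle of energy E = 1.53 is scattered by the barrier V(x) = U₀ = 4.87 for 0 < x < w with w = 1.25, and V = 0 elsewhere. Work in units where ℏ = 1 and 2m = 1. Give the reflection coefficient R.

Since E < U₀ the interior solution is evanescent with decay constant κ = √(2m(U₀ − E))/ℏ = 1.828.
κw = 2.284, sinh(κw) = 4.859.
Matching ψ, ψ′ at both faces gives T = [1 + U₀² sinh²(κw) / (4E(U₀ − E))]⁻¹ = 1/28.40 = 0.0352.
R = 1 − T = 0.965.

R = 0.965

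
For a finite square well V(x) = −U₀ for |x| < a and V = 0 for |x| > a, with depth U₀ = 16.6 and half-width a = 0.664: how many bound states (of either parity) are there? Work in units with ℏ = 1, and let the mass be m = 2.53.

The dimensionless depth is z₀ = a√(2mU₀)/ℏ = 0.664 × √(84.00) = 6.086.
The even/odd transcendental equations gain one root per π/2 in z₀, giving N = 1 + ⌊2z₀/π⌋ = 1 + ⌊3.874⌋ = 4.

N = 4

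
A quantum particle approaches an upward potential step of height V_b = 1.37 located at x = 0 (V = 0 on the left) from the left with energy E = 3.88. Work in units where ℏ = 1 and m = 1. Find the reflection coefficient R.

On each side the TISE gives plane waves with k = √(2m(E − V))/ℏ: k₁ = √(2·1·3.88) = 2.786, k₂ = √(2·1·2.51) = 2.241.
Matching ψ and ψ′ at x = 0 gives r = (k₁ − k₂)/(k₁ + k₂), so R = r² = 0.01176 and T = 1 − R = 0.9882.

R = 0.0118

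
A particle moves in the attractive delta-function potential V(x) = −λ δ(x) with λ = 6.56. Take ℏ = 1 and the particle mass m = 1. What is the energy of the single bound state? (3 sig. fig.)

For x ≠ 0 the bound state is ψ ∝ e^{−κ|x|}; integrating the TISE across the delta gives the cusp condition 2κ = 2mλ/ℏ², so κ = 6.560.
Then E = −ℏ²κ²/(2m) = −mλ²/(2ℏ²) = -21.52.

E = -21.5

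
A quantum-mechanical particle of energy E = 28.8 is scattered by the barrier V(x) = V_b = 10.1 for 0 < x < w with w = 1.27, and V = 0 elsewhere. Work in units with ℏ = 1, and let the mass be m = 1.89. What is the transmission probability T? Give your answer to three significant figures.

T = 0.959

E > V_b: inside the barrier k₂ = √(2m(E − V_b))/ℏ = 8.407, k₂w = 10.68.
T = [1 + V_b² sin²(k₂w) / (4E(E − V_b))]⁻¹ = 1/1.043 = 0.959.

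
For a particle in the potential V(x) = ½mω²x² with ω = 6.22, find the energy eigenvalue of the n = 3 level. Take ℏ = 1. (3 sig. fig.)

Using E_n = (n + ½)ℏω: E_3 = 3.5 × 6.22 = 21.77.

E = 21.8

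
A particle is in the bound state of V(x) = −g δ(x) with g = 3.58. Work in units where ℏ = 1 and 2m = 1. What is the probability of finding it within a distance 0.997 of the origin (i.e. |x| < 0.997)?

P = 0.972

The normalised bound state is ψ = √κ e^{−κ|x|} with κ = mg/ℏ² = 1.790.
P(|x| < d) = ∫_{−d}^{d} κ e^{−2κ|x|} dx = 1 − e^{−2κd} = 1 − e^{−3.569} = 0.9718.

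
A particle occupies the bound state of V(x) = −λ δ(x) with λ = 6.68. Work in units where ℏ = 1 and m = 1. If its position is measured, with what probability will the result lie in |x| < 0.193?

The normalised bound state is ψ = √κ e^{−κ|x|} with κ = mλ/ℏ² = 6.680.
P(|x| < d) = ∫_{−d}^{d} κ e^{−2κ|x|} dx = 1 − e^{−2κd} = 1 − e^{−2.578} = 0.9241.

P = 0.924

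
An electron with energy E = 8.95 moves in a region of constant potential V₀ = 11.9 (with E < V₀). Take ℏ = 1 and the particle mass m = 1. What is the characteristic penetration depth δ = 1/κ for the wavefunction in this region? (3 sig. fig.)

δ = 0.412

Since E < V₀ the TISE in this region is ψ'' = κ²ψ with κ = √(2m(V₀ − E))/ℏ.
κ = √(2 × 1 × 2.95) = 2.429. The penetration depth is δ = 1/κ = 0.412.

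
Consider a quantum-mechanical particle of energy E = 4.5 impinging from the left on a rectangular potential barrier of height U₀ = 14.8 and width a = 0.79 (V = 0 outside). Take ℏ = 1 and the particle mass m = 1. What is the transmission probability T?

Since E < U₀ the interior solution is evanescent with decay constant κ = √(2m(U₀ − E))/ℏ = 4.539.
κa = 3.586, sinh(κa) = 18.02.
The exact tunnelling result is T⁻¹ = 1 + U₀² sinh²(κa) / [4E(U₀ − E)] = 384.8, so T = 0.00260.

T = 0.00260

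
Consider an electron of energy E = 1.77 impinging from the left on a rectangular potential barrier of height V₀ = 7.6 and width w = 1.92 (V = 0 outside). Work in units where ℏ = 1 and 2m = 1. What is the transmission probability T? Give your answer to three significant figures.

T = 0.000269

E < V₀: inside the barrier ψ ∝ e^{±κx} with κ = √(2m(V₀ − E))/ℏ = 2.415.
κw = 4.636, sinh(κw) = 51.56.
The exact tunnelling result is T⁻¹ = 1 + V₀² sinh²(κw) / [4E(V₀ − E)] = 3721, so T = 0.000269.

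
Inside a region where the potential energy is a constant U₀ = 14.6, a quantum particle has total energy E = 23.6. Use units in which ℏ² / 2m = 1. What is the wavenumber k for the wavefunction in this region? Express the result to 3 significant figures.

k = 3.00

With E > U₀ the solution is oscillatory, ψ ∝ e^{±ikx} with k = √(2m(E − U₀))/ℏ.
k = √(2 × 0.5 × 9) = 3.000.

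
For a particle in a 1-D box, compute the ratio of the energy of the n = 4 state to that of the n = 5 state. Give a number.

0.64

E_n = n²π²ℏ²/(2mL²) so the ratio is n₂²/n₁² = 16/25 = 0.64.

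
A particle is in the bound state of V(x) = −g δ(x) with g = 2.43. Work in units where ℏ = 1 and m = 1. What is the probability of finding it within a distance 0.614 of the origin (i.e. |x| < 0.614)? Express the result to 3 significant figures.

P = 0.949

The normalised bound state is ψ = √κ e^{−κ|x|} with κ = mg/ℏ² = 2.430.
P(|x| < d) = ∫_{−d}^{d} κ e^{−2κ|x|} dx = 1 − e^{−2κd} = 1 − e^{−2.984} = 0.9494.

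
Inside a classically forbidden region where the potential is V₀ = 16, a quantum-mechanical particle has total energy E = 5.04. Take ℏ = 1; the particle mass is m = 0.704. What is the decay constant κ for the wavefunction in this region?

κ = 3.93

Since E < V₀ the TISE in this region is ψ'' = κ²ψ with κ = √(2m(V₀ − E))/ℏ.
κ = √(2 × 0.704 × 10.96) = 3.928.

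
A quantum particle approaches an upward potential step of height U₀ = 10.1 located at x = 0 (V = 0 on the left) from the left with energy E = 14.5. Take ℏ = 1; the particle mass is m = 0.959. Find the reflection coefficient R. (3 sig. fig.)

The wavenumbers are k₁ = √(2mE)/ℏ = 5.274 on the left and k₂ = √(2m(E − U₀))/ℏ = 2.905 on the right.
Matching ψ and ψ′ at x = 0 gives r = (k₁ − k₂)/(k₁ + k₂), so R = r² = 0.08387 and T = 1 − R = 0.9161.

R = 0.0839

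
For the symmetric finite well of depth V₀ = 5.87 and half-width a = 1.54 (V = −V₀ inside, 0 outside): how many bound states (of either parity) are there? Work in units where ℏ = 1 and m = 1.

N = 4

Define the well-strength parameter z₀ = (a/ℏ)√(2mV₀) = 1.54 × √(2·1·5.87) = 5.277.
The even/odd transcendental equations gain one root per π/2 in z₀, giving N = 1 + ⌊2z₀/π⌋ = 1 + ⌊3.359⌋ = 4.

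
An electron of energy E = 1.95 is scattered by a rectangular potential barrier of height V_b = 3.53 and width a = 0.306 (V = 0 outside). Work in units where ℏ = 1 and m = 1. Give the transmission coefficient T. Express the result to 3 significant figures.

T = 0.752

E < V_b: inside the barrier ψ ∝ e^{±κx} with κ = √(2m(V_b − E))/ℏ = 1.778.
κa = 0.5440, sinh(κa) = 0.5712.
Matching ψ, ψ′ at both faces gives T = [1 + V_b² sinh²(κa) / (4E(V_b − E))]⁻¹ = 1/1.330 = 0.752.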